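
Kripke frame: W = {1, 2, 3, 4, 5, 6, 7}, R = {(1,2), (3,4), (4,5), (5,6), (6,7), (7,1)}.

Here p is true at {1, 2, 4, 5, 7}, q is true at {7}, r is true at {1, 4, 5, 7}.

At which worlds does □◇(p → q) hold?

1: successors {2}; ◇(p → q) there: 2:F. ✗
2: no successors, so □◇(p → q) holds vacuously. ✓
3: successors {4}; ◇(p → q) there: 4:F. ✗
4: successors {5}; ◇(p → q) there: 5:T. ✓
5: successors {6}; ◇(p → q) there: 6:T. ✓
6: successors {7}; ◇(p → q) there: 7:F. ✗
7: successors {1}; ◇(p → q) there: 1:F. ✗

{2, 4, 5}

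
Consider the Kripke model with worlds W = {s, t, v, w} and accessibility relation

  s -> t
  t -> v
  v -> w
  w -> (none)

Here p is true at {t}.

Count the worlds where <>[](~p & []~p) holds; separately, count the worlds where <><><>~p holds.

For <>[](~p & []~p):
s: successors {t}; [](~p & []~p) there: t:T. ✓
t: successors {v}; [](~p & []~p) there: v:T. ✓
v: successors {w}; [](~p & []~p) there: w:T. ✓
w: no successors, so <>[](~p & []~p) fails. ✗
— 3 worlds.
For <><><>~p:
s: successors {t}; <><>~p there: t:T. ✓
t: successors {v}; <><>~p there: v:F. ✗
v: successors {w}; <><>~p there: w:F. ✗
w: no successors, so <><><>~p fails. ✗
— 1 world.

3 and 1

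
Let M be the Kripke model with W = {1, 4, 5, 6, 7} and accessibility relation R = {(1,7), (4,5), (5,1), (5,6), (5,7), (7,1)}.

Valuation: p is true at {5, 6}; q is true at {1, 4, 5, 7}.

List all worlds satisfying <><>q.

{1, 4, 5, 7}

1: successors {7}; <>q there: 7:T. ✓
4: successors {5}; <>q there: 5:T. ✓
5: successors {1, 6, 7}; <>q there: 1:T, 6:F, 7:T. ✓
6: no successors, so <><>q fails. ✗
7: successors {1}; <>q there: 1:T. ✓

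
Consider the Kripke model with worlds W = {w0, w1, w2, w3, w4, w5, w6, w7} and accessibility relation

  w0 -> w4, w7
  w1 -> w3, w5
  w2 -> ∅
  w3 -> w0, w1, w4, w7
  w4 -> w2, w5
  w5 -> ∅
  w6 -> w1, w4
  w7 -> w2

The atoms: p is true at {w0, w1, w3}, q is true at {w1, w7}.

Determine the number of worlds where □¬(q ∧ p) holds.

w0: successors {w4, w7}; ¬(q ∧ p) there: w4:T, w7:T. ✓
w1: successors {w3, w5}; ¬(q ∧ p) there: w3:T, w5:T. ✓
w2: no successors, so □¬(q ∧ p) holds vacuously. ✓
w3: successors {w0, w1, w4, w7}; ¬(q ∧ p) there: w0:T, w1:F, w4:T, w7:T. ✗
w4: successors {w2, w5}; ¬(q ∧ p) there: w2:T, w5:T. ✓
w5: no successors, so □¬(q ∧ p) holds vacuously. ✓
w6: successors {w1, w4}; ¬(q ∧ p) there: w1:F, w4:T. ✗
w7: successors {w2}; ¬(q ∧ p) there: w2:T. ✓
Satisfying worlds: {w0, w1, w2, w4, w5, w7}.

6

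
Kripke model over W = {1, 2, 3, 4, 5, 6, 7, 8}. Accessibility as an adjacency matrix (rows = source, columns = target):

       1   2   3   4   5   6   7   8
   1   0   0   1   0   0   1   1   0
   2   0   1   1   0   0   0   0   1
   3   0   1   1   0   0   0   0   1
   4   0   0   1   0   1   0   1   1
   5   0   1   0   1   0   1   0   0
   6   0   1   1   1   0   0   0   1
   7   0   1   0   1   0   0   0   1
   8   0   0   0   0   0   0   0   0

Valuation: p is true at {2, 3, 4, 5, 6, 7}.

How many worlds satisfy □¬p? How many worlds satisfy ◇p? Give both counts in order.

1 and 7

For □¬p:
1: successors {3, 6, 7}; ¬p there: 3:F, 6:F, 7:F. ✗
2: successors {2, 3, 8}; ¬p there: 2:F, 3:F, 8:T. ✗
3: successors {2, 3, 8}; ¬p there: 2:F, 3:F, 8:T. ✗
4: successors {3, 5, 7, 8}; ¬p there: 3:F, 5:F, 7:F, 8:T. ✗
5: successors {2, 4, 6}; ¬p there: 2:F, 4:F, 6:F. ✗
6: successors {2, 3, 4, 8}; ¬p there: 2:F, 3:F, 4:F, 8:T. ✗
7: successors {2, 4, 8}; ¬p there: 2:F, 4:F, 8:T. ✗
8: no successors, so □¬p holds vacuously. ✓
— 1 world.
For ◇p:
1: successors {3, 6, 7}; p there: 3:T, 6:T, 7:T. ✓
2: successors {2, 3, 8}; p there: 2:T, 3:T, 8:F. ✓
3: successors {2, 3, 8}; p there: 2:T, 3:T, 8:F. ✓
4: successors {3, 5, 7, 8}; p there: 3:T, 5:T, 7:T, 8:F. ✓
5: successors {2, 4, 6}; p there: 2:T, 4:T, 6:T. ✓
6: successors {2, 3, 4, 8}; p there: 2:T, 3:T, 4:T, 8:F. ✓
7: successors {2, 4, 8}; p there: 2:T, 4:T, 8:F. ✓
8: no successors, so ◇p fails. ✗
— 7 worlds.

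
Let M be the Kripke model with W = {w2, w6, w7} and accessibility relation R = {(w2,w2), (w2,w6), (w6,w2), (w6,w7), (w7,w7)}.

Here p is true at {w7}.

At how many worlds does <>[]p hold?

2

w2: successors {w2, w6}; []p there: w2:F, w6:F. ✗
w6: successors {w2, w7}; []p there: w2:F, w7:T. ✓
w7: successors {w7}; []p there: w7:T. ✓
Satisfying worlds: {w6, w7}.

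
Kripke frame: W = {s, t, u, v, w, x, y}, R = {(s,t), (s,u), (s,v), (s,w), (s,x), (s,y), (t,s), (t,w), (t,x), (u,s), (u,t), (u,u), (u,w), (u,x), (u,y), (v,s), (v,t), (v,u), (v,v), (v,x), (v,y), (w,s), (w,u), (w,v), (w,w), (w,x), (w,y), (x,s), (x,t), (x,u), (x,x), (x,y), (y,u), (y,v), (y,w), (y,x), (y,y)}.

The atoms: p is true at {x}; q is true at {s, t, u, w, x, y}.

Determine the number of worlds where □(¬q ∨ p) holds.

0

s: successors {t, u, v, w, x, y}; ¬q ∨ p there: t:F, u:F, v:T, w:F, x:T, y:F. ✗
t: successors {s, w, x}; ¬q ∨ p there: s:F, w:F, x:T. ✗
u: successors {s, t, u, w, x, y}; ¬q ∨ p there: s:F, t:F, u:F, w:F, x:T, y:F. ✗
v: successors {s, t, u, v, x, y}; ¬q ∨ p there: s:F, t:F, u:F, v:T, x:T, y:F. ✗
w: successors {s, u, v, w, x, y}; ¬q ∨ p there: s:F, u:F, v:T, w:F, x:T, y:F. ✗
x: successors {s, t, u, x, y}; ¬q ∨ p there: s:F, t:F, u:F, x:T, y:F. ✗
y: successors {u, v, w, x, y}; ¬q ∨ p there: u:F, v:T, w:F, x:T, y:F. ✗
Satisfying worlds: ∅.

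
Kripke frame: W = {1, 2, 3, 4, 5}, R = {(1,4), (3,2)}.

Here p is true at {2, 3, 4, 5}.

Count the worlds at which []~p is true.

3

1: successors {4}; ~p there: 4:F. ✗
2: no successors, so []~p holds vacuously. ✓
3: successors {2}; ~p there: 2:F. ✗
4: no successors, so []~p holds vacuously. ✓
5: no successors, so []~p holds vacuously. ✓
Satisfying worlds: {2, 4, 5}.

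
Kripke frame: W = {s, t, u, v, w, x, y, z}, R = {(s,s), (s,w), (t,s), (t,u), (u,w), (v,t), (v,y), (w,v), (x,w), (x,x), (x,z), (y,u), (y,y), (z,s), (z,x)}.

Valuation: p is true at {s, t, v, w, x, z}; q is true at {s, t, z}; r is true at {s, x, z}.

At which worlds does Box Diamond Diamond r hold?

s: successors {s, w}; Diamond Diamond r there: s:T, w:F. ✗
t: successors {s, u}; Diamond Diamond r there: s:T, u:F. ✗
u: successors {w}; Diamond Diamond r there: w:F. ✗
v: successors {t, y}; Diamond Diamond r there: t:T, y:F. ✗
w: successors {v}; Diamond Diamond r there: v:T. ✓
x: successors {w, x, z}; Diamond Diamond r there: w:F, x:T, z:T. ✗
y: successors {u, y}; Diamond Diamond r there: u:F, y:F. ✗
z: successors {s, x}; Diamond Diamond r there: s:T, x:T. ✓

{w, z}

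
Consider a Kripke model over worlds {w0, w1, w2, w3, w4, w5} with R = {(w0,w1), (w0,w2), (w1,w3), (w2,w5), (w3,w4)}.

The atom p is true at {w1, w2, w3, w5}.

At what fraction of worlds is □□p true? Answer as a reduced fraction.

w0: successors {w1, w2}; □p there: w1:T, w2:T. ✓
w1: successors {w3}; □p there: w3:F. ✗
w2: successors {w5}; □p there: w5:T. ✓
w3: successors {w4}; □p there: w4:T. ✓
w4: no successors, so □□p holds vacuously. ✓
w5: no successors, so □□p holds vacuously. ✓
That's 5 of 6 worlds, so 5/6.

5/6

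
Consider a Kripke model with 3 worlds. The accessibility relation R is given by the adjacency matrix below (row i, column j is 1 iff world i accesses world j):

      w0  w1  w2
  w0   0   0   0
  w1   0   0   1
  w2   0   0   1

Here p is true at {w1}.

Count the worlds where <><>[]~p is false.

1

w0: no successors, so <><>[]~p fails. ✗
w1: successors {w2}; <>[]~p there: w2:T. ✓
w2: successors {w2}; <>[]~p there: w2:T. ✓
Satisfying worlds: {w1, w2}.
So <><>[]~p fails at the other 1 world.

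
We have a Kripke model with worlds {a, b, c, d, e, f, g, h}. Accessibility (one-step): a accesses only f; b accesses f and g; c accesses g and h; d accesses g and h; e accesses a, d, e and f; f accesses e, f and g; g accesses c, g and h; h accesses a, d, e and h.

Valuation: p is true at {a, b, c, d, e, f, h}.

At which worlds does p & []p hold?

a: p is T, []p is T. ✓
b: p is T, []p is F. ✗
c: p is T, []p is F. ✗
d: p is T, []p is F. ✗
e: p is T, []p is T. ✓
f: p is T, []p is F. ✗
g: p is F, []p is F. ✗
h: p is T, []p is T. ✓

{a, e, h}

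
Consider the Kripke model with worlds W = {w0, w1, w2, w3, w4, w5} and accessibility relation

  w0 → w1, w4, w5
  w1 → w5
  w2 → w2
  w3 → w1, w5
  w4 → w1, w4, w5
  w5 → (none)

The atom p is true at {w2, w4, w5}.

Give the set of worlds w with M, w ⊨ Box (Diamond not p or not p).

{w5}

w0: successors {w1, w4, w5}; Diamond not p or not p there: w1:T, w4:T, w5:F. ✗
w1: successors {w5}; Diamond not p or not p there: w5:F. ✗
w2: successors {w2}; Diamond not p or not p there: w2:F. ✗
w3: successors {w1, w5}; Diamond not p or not p there: w1:T, w5:F. ✗
w4: successors {w1, w4, w5}; Diamond not p or not p there: w1:T, w4:T, w5:F. ✗
w5: no successors, so Box (Diamond not p or not p) holds vacuously. ✓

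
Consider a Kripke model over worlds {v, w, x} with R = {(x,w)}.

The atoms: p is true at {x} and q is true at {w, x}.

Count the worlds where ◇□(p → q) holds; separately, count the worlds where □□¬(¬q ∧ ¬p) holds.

1 and 3

For ◇□(p → q):
v: no successors, so ◇□(p → q) fails. ✗
w: no successors, so ◇□(p → q) fails. ✗
x: successors {w}; □(p → q) there: w:T. ✓
— 1 world.
For □□¬(¬q ∧ ¬p):
v: no successors, so □□¬(¬q ∧ ¬p) holds vacuously. ✓
w: no successors, so □□¬(¬q ∧ ¬p) holds vacuously. ✓
x: successors {w}; □¬(¬q ∧ ¬p) there: w:T. ✓
— 3 worlds.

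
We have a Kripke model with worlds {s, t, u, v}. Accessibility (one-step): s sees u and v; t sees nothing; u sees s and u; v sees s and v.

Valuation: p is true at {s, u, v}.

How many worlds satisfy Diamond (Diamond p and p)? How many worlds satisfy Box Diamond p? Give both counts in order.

3 and 4

For Diamond (Diamond p and p):
s: successors {u, v}; Diamond p and p there: u:T, v:T. ✓
t: no successors, so Diamond (Diamond p and p) fails. ✗
u: successors {s, u}; Diamond p and p there: s:T, u:T. ✓
v: successors {s, v}; Diamond p and p there: s:T, v:T. ✓
— 3 worlds.
For Box Diamond p:
s: successors {u, v}; Diamond p there: u:T, v:T. ✓
t: no successors, so Box Diamond p holds vacuously. ✓
u: successors {s, u}; Diamond p there: s:T, u:T. ✓
v: successors {s, v}; Diamond p there: s:T, v:T. ✓
— 4 worlds.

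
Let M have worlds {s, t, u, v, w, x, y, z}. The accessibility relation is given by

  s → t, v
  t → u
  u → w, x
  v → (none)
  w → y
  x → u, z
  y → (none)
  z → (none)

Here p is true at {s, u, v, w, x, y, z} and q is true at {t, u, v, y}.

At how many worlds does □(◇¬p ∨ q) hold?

s: successors {t, v}; ◇¬p ∨ q there: t:T, v:T. ✓
t: successors {u}; ◇¬p ∨ q there: u:T. ✓
u: successors {w, x}; ◇¬p ∨ q there: w:F, x:F. ✗
v: no successors, so □(◇¬p ∨ q) holds vacuously. ✓
w: successors {y}; ◇¬p ∨ q there: y:T. ✓
x: successors {u, z}; ◇¬p ∨ q there: u:T, z:F. ✗
y: no successors, so □(◇¬p ∨ q) holds vacuously. ✓
z: no successors, so □(◇¬p ∨ q) holds vacuously. ✓
Satisfying worlds: {s, t, v, w, y, z}.

6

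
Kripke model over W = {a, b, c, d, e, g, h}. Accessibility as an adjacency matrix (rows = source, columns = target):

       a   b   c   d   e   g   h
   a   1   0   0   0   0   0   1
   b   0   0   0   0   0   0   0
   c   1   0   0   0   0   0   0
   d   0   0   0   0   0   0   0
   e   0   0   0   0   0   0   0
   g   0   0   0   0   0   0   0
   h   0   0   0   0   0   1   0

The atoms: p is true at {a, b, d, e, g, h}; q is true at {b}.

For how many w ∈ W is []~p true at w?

a: successors {a, h}; ~p there: a:F, h:F. ✗
b: no successors, so []~p holds vacuously. ✓
c: successors {a}; ~p there: a:F. ✗
d: no successors, so []~p holds vacuously. ✓
e: no successors, so []~p holds vacuously. ✓
g: no successors, so []~p holds vacuously. ✓
h: successors {g}; ~p there: g:F. ✗
Satisfying worlds: {b, d, e, g}.

4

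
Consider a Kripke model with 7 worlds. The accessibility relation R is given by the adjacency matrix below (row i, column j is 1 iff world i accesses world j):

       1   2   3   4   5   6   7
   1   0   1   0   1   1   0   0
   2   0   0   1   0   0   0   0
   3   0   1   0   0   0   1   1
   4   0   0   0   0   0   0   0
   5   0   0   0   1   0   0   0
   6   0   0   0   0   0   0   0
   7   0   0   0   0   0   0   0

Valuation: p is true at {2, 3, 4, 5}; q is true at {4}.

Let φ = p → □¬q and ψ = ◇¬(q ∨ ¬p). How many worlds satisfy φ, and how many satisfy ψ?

For p → □¬q:
1: p is F, □¬q is F. ✓
2: p is T, □¬q is T. ✓
3: p is T, □¬q is T. ✓
4: p is T, □¬q is T. ✓
5: p is T, □¬q is F. ✗
6: p is F, □¬q is T. ✓
7: p is F, □¬q is T. ✓
— 6 worlds.
For ◇¬(q ∨ ¬p):
1: successors {2, 4, 5}; ¬(q ∨ ¬p) there: 2:T, 4:F, 5:T. ✓
2: successors {3}; ¬(q ∨ ¬p) there: 3:T. ✓
3: successors {2, 6, 7}; ¬(q ∨ ¬p) there: 2:T, 6:F, 7:F. ✓
4: no successors, so ◇¬(q ∨ ¬p) fails. ✗
5: successors {4}; ¬(q ∨ ¬p) there: 4:F. ✗
6: no successors, so ◇¬(q ∨ ¬p) fails. ✗
7: no successors, so ◇¬(q ∨ ¬p) fails. ✗
— 3 worlds.

6 and 3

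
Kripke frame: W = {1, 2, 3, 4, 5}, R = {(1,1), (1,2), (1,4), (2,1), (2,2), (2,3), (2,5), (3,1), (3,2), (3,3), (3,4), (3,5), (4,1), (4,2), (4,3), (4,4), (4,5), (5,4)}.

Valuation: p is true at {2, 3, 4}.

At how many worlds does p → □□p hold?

1: p is F, □□p is F. ✓
2: p is T, □□p is F. ✗
3: p is T, □□p is F. ✗
4: p is T, □□p is F. ✗
5: p is F, □□p is F. ✓
Satisfying worlds: {1, 5}.

2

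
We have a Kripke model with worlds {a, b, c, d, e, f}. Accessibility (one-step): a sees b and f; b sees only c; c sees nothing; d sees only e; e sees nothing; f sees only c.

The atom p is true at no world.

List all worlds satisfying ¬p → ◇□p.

{b, d, f}

a: ¬p is T, ◇□p is F. ✗
b: ¬p is T, ◇□p is T. ✓
c: ¬p is T, ◇□p is F. ✗
d: ¬p is T, ◇□p is T. ✓
e: ¬p is T, ◇□p is F. ✗
f: ¬p is T, ◇□p is T. ✓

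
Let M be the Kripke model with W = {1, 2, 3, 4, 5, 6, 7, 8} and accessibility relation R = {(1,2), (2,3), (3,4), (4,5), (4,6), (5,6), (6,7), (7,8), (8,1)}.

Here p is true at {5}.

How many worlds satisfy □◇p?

1

1: successors {2}; ◇p there: 2:F. ✗
2: successors {3}; ◇p there: 3:F. ✗
3: successors {4}; ◇p there: 4:T. ✓
4: successors {5, 6}; ◇p there: 5:F, 6:F. ✗
5: successors {6}; ◇p there: 6:F. ✗
6: successors {7}; ◇p there: 7:F. ✗
7: successors {8}; ◇p there: 8:F. ✗
8: successors {1}; ◇p there: 1:F. ✗
Satisfying worlds: {3}.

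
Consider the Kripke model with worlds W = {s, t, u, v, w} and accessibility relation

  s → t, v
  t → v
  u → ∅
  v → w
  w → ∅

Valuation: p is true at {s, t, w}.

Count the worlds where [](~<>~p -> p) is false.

2

s: successors {t, v}; ~<>~p -> p there: t:T, v:F. ✗
t: successors {v}; ~<>~p -> p there: v:F. ✗
u: no successors, so [](~<>~p -> p) holds vacuously. ✓
v: successors {w}; ~<>~p -> p there: w:T. ✓
w: no successors, so [](~<>~p -> p) holds vacuously. ✓
Satisfying worlds: {u, v, w}.
So [](~<>~p -> p) fails at the other 2 worlds.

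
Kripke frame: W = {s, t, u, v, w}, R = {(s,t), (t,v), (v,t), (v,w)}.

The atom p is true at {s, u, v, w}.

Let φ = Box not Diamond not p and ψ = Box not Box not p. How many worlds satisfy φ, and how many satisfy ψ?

For Box not Diamond not p:
s: successors {t}; not Diamond not p there: t:T. ✓
t: successors {v}; not Diamond not p there: v:F. ✗
u: no successors, so Box not Diamond not p holds vacuously. ✓
v: successors {t, w}; not Diamond not p there: t:T, w:T. ✓
w: no successors, so Box not Diamond not p holds vacuously. ✓
— 4 worlds.
For Box not Box not p:
s: successors {t}; not Box not p there: t:T. ✓
t: successors {v}; not Box not p there: v:T. ✓
u: no successors, so Box not Box not p holds vacuously. ✓
v: successors {t, w}; not Box not p there: t:T, w:F. ✗
w: no successors, so Box not Box not p holds vacuously. ✓
— 4 worlds.

4 and 4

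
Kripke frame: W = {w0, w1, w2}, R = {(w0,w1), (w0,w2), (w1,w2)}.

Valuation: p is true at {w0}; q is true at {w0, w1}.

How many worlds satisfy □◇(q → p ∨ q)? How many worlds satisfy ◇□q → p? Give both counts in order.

For □◇(q → p ∨ q):
w0: successors {w1, w2}; ◇(q → p ∨ q) there: w1:T, w2:F. ✗
w1: successors {w2}; ◇(q → p ∨ q) there: w2:F. ✗
w2: no successors, so □◇(q → p ∨ q) holds vacuously. ✓
— 1 world.
For ◇□q → p:
w0: ◇□q is T, p is T. ✓
w1: ◇□q is T, p is F. ✗
w2: ◇□q is F, p is F. ✓
— 2 worlds.

1 and 2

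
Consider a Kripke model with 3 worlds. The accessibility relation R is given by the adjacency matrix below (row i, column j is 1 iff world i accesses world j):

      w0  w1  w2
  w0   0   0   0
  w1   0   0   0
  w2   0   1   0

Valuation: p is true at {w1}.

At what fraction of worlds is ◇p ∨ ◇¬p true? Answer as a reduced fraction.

1/3

w0: ◇p is F, ◇¬p is F. ✗
w1: ◇p is F, ◇¬p is F. ✗
w2: ◇p is T, ◇¬p is F. ✓
That's 1 of 3 worlds, so 1/3.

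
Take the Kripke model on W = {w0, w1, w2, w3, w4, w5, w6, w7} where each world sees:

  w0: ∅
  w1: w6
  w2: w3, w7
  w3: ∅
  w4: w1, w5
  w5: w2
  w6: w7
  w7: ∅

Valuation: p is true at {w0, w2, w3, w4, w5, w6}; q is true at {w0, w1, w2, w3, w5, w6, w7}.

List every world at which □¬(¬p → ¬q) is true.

w0: no successors, so □¬(¬p → ¬q) holds vacuously. ✓
w1: successors {w6}; ¬(¬p → ¬q) there: w6:F. ✗
w2: successors {w3, w7}; ¬(¬p → ¬q) there: w3:F, w7:T. ✗
w3: no successors, so □¬(¬p → ¬q) holds vacuously. ✓
w4: successors {w1, w5}; ¬(¬p → ¬q) there: w1:T, w5:F. ✗
w5: successors {w2}; ¬(¬p → ¬q) there: w2:F. ✗
w6: successors {w7}; ¬(¬p → ¬q) there: w7:T. ✓
w7: no successors, so □¬(¬p → ¬q) holds vacuously. ✓

{w0, w3, w6, w7}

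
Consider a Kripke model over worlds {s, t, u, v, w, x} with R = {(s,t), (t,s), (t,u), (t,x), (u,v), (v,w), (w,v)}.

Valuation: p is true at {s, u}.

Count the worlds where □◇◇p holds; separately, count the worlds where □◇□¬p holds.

1 and 5

For □◇◇p:
s: successors {t}; ◇◇p there: t:F. ✗
t: successors {s, u, x}; ◇◇p there: s:T, u:F, x:F. ✗
u: successors {v}; ◇◇p there: v:F. ✗
v: successors {w}; ◇◇p there: w:F. ✗
w: successors {v}; ◇◇p there: v:F. ✗
x: no successors, so □◇◇p holds vacuously. ✓
— 1 world.
For □◇□¬p:
s: successors {t}; ◇□¬p there: t:T. ✓
t: successors {s, u, x}; ◇□¬p there: s:F, u:T, x:F. ✗
u: successors {v}; ◇□¬p there: v:T. ✓
v: successors {w}; ◇□¬p there: w:T. ✓
w: successors {v}; ◇□¬p there: v:T. ✓
x: no successors, so □◇□¬p holds vacuously. ✓
— 5 worlds.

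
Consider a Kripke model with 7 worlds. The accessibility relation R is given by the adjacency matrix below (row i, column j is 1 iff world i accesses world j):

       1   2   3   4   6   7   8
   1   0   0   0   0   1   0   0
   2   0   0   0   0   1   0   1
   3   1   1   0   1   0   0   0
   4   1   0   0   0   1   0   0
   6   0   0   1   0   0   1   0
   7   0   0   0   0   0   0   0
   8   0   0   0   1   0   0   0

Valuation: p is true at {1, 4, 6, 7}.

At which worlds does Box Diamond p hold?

1: successors {6}; Diamond p there: 6:T. ✓
2: successors {6, 8}; Diamond p there: 6:T, 8:T. ✓
3: successors {1, 2, 4}; Diamond p there: 1:T, 2:T, 4:T. ✓
4: successors {1, 6}; Diamond p there: 1:T, 6:T. ✓
6: successors {3, 7}; Diamond p there: 3:T, 7:F. ✗
7: no successors, so Box Diamond p holds vacuously. ✓
8: successors {4}; Diamond p there: 4:T. ✓

{1, 2, 3, 4, 7, 8}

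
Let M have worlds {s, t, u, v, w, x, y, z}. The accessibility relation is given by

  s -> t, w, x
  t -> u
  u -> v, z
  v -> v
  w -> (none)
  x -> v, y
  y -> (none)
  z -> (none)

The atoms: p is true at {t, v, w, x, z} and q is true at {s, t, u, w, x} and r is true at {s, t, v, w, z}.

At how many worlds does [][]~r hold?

3

s: successors {t, w, x}; []~r there: t:T, w:T, x:F. ✗
t: successors {u}; []~r there: u:F. ✗
u: successors {v, z}; []~r there: v:F, z:T. ✗
v: successors {v}; []~r there: v:F. ✗
w: no successors, so [][]~r holds vacuously. ✓
x: successors {v, y}; []~r there: v:F, y:T. ✗
y: no successors, so [][]~r holds vacuously. ✓
z: no successors, so [][]~r holds vacuously. ✓
Satisfying worlds: {w, y, z}.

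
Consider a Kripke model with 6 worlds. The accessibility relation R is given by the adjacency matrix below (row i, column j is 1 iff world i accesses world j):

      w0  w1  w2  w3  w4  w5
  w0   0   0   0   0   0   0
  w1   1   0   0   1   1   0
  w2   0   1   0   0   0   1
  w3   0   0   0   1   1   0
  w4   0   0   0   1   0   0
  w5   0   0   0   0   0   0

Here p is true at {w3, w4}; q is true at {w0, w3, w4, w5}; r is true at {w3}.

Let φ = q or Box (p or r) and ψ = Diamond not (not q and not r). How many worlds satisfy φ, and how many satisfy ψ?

4 and 4

For q or Box (p or r):
w0: q is T, Box (p or r) is T. ✓
w1: q is F, Box (p or r) is F. ✗
w2: q is F, Box (p or r) is F. ✗
w3: q is T, Box (p or r) is T. ✓
w4: q is T, Box (p or r) is T. ✓
w5: q is T, Box (p or r) is T. ✓
— 4 worlds.
For Diamond not (not q and not r):
w0: no successors, so Diamond not (not q and not r) fails. ✗
w1: successors {w0, w3, w4}; not (not q and not r) there: w0:T, w3:T, w4:T. ✓
w2: successors {w1, w5}; not (not q and not r) there: w1:F, w5:T. ✓
w3: successors {w3, w4}; not (not q and not r) there: w3:T, w4:T. ✓
w4: successors {w3}; not (not q and not r) there: w3:T. ✓
w5: no successors, so Diamond not (not q and not r) fails. ✗
— 4 worlds.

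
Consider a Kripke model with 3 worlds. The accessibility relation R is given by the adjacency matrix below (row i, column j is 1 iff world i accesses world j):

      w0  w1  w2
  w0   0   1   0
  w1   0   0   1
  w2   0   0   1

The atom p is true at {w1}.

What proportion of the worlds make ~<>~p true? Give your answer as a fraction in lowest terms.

1/3

w0: <>~p is F. ✓
w1: <>~p is T. ✗
w2: <>~p is T. ✗
That's 1 of 3 worlds, so 1/3.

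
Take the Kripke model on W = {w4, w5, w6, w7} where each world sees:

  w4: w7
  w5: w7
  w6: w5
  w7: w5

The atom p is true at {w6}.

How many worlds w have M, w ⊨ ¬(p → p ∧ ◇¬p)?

w4: p → p ∧ ◇¬p is T. ✗
w5: p → p ∧ ◇¬p is T. ✗
w6: p → p ∧ ◇¬p is T. ✗
w7: p → p ∧ ◇¬p is T. ✗
Satisfying worlds: ∅.

0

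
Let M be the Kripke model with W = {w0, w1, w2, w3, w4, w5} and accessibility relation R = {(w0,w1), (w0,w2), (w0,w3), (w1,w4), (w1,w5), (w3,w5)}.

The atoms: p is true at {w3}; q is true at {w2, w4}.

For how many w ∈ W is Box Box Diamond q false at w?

1

w0: successors {w1, w2, w3}; Box Diamond q there: w1:F, w2:T, w3:F. ✗
w1: successors {w4, w5}; Box Diamond q there: w4:T, w5:T. ✓
w2: no successors, so Box Box Diamond q holds vacuously. ✓
w3: successors {w5}; Box Diamond q there: w5:T. ✓
w4: no successors, so Box Box Diamond q holds vacuously. ✓
w5: no successors, so Box Box Diamond q holds vacuously. ✓
Satisfying worlds: {w1, w2, w3, w4, w5}.
So Box Box Diamond q fails at the other 1 world.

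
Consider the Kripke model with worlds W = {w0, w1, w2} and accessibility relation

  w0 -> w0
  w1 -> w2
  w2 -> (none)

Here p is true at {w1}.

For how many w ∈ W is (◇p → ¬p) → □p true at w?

1

w0: ◇p → ¬p is T, □p is F. ✗
w1: ◇p → ¬p is T, □p is F. ✗
w2: ◇p → ¬p is T, □p is T. ✓
Satisfying worlds: {w2}.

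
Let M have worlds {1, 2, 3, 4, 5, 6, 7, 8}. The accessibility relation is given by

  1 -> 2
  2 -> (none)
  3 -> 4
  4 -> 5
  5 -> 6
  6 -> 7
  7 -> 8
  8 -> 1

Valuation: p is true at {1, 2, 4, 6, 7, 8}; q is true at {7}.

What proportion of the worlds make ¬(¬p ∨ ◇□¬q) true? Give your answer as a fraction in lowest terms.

1: ¬p ∨ ◇□¬q is T. ✗
2: ¬p ∨ ◇□¬q is F. ✓
3: ¬p ∨ ◇□¬q is T. ✗
4: ¬p ∨ ◇□¬q is T. ✗
5: ¬p ∨ ◇□¬q is T. ✗
6: ¬p ∨ ◇□¬q is T. ✗
7: ¬p ∨ ◇□¬q is T. ✗
8: ¬p ∨ ◇□¬q is T. ✗
That's 1 of 8 worlds, so 1/8.

1/8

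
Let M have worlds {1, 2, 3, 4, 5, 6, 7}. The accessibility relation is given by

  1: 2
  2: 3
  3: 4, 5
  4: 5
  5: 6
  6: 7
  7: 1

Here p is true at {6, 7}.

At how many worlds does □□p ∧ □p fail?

1: □□p is F, □p is F. ✗
2: □□p is F, □p is F. ✗
3: □□p is F, □p is F. ✗
4: □□p is T, □p is F. ✗
5: □□p is T, □p is T. ✓
6: □□p is F, □p is T. ✗
7: □□p is F, □p is F. ✗
Satisfying worlds: {5}.
So □□p ∧ □p fails at the other 6 worlds.

6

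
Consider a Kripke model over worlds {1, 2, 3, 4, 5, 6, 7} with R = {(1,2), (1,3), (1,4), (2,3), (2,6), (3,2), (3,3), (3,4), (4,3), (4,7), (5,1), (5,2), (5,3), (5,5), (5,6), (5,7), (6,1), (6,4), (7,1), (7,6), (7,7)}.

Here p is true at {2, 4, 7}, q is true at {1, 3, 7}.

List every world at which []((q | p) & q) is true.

1: successors {2, 3, 4}; (q | p) & q there: 2:F, 3:T, 4:F. ✗
2: successors {3, 6}; (q | p) & q there: 3:T, 6:F. ✗
3: successors {2, 3, 4}; (q | p) & q there: 2:F, 3:T, 4:F. ✗
4: successors {3, 7}; (q | p) & q there: 3:T, 7:T. ✓
5: successors {1, 2, 3, 5, 6, 7}; (q | p) & q there: 1:T, 2:F, 3:T, 5:F, 6:F, 7:T. ✗
6: successors {1, 4}; (q | p) & q there: 1:T, 4:F. ✗
7: successors {1, 6, 7}; (q | p) & q there: 1:T, 6:F, 7:T. ✗

{4}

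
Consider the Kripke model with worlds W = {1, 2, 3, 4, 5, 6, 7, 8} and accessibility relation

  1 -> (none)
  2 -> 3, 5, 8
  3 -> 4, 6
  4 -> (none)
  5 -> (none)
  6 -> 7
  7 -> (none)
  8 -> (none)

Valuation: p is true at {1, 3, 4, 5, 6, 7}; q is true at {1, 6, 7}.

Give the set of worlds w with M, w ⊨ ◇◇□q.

1: no successors, so ◇◇□q fails. ✗
2: successors {3, 5, 8}; ◇□q there: 3:T, 5:F, 8:F. ✓
3: successors {4, 6}; ◇□q there: 4:F, 6:T. ✓
4: no successors, so ◇◇□q fails. ✗
5: no successors, so ◇◇□q fails. ✗
6: successors {7}; ◇□q there: 7:F. ✗
7: no successors, so ◇◇□q fails. ✗
8: no successors, so ◇◇□q fails. ✗

{2, 3}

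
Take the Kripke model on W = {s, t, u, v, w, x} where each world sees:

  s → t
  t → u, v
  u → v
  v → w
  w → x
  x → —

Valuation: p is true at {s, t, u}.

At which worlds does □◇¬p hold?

s: successors {t}; ◇¬p there: t:T. ✓
t: successors {u, v}; ◇¬p there: u:T, v:T. ✓
u: successors {v}; ◇¬p there: v:T. ✓
v: successors {w}; ◇¬p there: w:T. ✓
w: successors {x}; ◇¬p there: x:F. ✗
x: no successors, so □◇¬p holds vacuously. ✓

{s, t, u, v, x}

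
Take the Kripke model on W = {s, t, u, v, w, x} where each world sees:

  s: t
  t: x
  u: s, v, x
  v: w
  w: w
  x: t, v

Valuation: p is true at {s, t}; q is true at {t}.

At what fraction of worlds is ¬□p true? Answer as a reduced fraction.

s: □p is T. ✗
t: □p is F. ✓
u: □p is F. ✓
v: □p is F. ✓
w: □p is F. ✓
x: □p is F. ✓
That's 5 of 6 worlds, so 5/6.

5/6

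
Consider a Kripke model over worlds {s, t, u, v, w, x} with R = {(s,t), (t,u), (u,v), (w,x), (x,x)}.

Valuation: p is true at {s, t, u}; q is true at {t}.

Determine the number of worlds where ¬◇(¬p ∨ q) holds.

2

s: ◇(¬p ∨ q) is T. ✗
t: ◇(¬p ∨ q) is F. ✓
u: ◇(¬p ∨ q) is T. ✗
v: ◇(¬p ∨ q) is F. ✓
w: ◇(¬p ∨ q) is T. ✗
x: ◇(¬p ∨ q) is T. ✗
Satisfying worlds: {t, v}.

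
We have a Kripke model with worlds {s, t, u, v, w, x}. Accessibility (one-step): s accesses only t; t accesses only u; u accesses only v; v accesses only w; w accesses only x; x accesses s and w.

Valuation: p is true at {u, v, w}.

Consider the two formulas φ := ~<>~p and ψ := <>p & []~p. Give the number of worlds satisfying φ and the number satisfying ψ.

For ~<>~p:
s: <>~p is T. ✗
t: <>~p is F. ✓
u: <>~p is F. ✓
v: <>~p is F. ✓
w: <>~p is T. ✗
x: <>~p is T. ✗
— 3 worlds.
For <>p & []~p:
s: <>p is F, []~p is T. ✗
t: <>p is T, []~p is F. ✗
u: <>p is T, []~p is F. ✗
v: <>p is T, []~p is F. ✗
w: <>p is F, []~p is T. ✗
x: <>p is T, []~p is F. ✗
— 0 worlds.

3 and 0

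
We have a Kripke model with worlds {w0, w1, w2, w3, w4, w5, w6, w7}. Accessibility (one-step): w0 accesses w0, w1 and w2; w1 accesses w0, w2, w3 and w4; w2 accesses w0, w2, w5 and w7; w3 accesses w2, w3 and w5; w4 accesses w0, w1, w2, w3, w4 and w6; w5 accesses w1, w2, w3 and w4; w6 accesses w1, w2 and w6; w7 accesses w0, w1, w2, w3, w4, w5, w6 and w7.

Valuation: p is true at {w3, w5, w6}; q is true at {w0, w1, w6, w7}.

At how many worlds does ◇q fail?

w0: successors {w0, w1, w2}; q there: w0:T, w1:T, w2:F. ✓
w1: successors {w0, w2, w3, w4}; q there: w0:T, w2:F, w3:F, w4:F. ✓
w2: successors {w0, w2, w5, w7}; q there: w0:T, w2:F, w5:F, w7:T. ✓
w3: successors {w2, w3, w5}; q there: w2:F, w3:F, w5:F. ✗
w4: successors {w0, w1, w2, w3, w4, w6}; q there: w0:T, w1:T, w2:F, w3:F, w4:F, w6:T. ✓
w5: successors {w1, w2, w3, w4}; q there: w1:T, w2:F, w3:F, w4:F. ✓
w6: successors {w1, w2, w6}; q there: w1:T, w2:F, w6:T. ✓
w7: successors {w0, w1, w2, w3, w4, w5, w6, w7}; q there: w0:T, w1:T, w2:F, w3:F, w4:F, w5:F, w6:T, w7:T. ✓
Satisfying worlds: {w0, w1, w2, w4, w5, w6, w7}.
So ◇q fails at the other 1 world.

1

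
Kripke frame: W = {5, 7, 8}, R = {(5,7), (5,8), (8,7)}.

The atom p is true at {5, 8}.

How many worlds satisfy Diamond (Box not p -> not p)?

5: successors {7, 8}; Box not p -> not p there: 7:T, 8:F. ✓
7: no successors, so Diamond (Box not p -> not p) fails. ✗
8: successors {7}; Box not p -> not p there: 7:T. ✓
Satisfying worlds: {5, 8}.

2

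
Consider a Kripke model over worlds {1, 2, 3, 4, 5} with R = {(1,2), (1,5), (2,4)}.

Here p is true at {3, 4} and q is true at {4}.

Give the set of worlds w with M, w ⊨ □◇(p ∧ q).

1: successors {2, 5}; ◇(p ∧ q) there: 2:T, 5:F. ✗
2: successors {4}; ◇(p ∧ q) there: 4:F. ✗
3: no successors, so □◇(p ∧ q) holds vacuously. ✓
4: no successors, so □◇(p ∧ q) holds vacuously. ✓
5: no successors, so □◇(p ∧ q) holds vacuously. ✓

{3, 4, 5}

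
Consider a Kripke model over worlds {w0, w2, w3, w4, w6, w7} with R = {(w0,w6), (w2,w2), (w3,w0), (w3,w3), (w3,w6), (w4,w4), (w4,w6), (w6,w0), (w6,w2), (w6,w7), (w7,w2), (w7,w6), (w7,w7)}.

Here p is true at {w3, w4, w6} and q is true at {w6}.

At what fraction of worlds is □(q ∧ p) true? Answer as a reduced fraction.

1/6

w0: successors {w6}; q ∧ p there: w6:T. ✓
w2: successors {w2}; q ∧ p there: w2:F. ✗
w3: successors {w0, w3, w6}; q ∧ p there: w0:F, w3:F, w6:T. ✗
w4: successors {w4, w6}; q ∧ p there: w4:F, w6:T. ✗
w6: successors {w0, w2, w7}; q ∧ p there: w0:F, w2:F, w7:F. ✗
w7: successors {w2, w6, w7}; q ∧ p there: w2:F, w6:T, w7:F. ✗
That's 1 of 6 worlds, so 1/6.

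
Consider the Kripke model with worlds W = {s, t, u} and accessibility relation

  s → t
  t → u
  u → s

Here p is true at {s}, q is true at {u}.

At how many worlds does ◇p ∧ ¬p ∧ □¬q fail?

2

s: ◇p is F, ¬p ∧ □¬q is F. ✗
t: ◇p is F, ¬p ∧ □¬q is F. ✗
u: ◇p is T, ¬p ∧ □¬q is T. ✓
Satisfying worlds: {u}.
So ◇p ∧ ¬p ∧ □¬q fails at the other 2 worlds.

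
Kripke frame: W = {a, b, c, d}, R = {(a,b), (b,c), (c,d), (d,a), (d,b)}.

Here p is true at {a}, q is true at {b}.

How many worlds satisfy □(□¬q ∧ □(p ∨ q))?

a: successors {b}; □¬q ∧ □(p ∨ q) there: b:F. ✗
b: successors {c}; □¬q ∧ □(p ∨ q) there: c:F. ✗
c: successors {d}; □¬q ∧ □(p ∨ q) there: d:F. ✗
d: successors {a, b}; □¬q ∧ □(p ∨ q) there: a:F, b:F. ✗
Satisfying worlds: ∅.

0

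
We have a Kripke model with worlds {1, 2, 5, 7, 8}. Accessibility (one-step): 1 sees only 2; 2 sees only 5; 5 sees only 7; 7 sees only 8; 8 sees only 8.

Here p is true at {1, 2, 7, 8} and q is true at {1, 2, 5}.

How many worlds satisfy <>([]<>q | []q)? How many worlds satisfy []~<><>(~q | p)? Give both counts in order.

1 and 0

For <>([]<>q | []q):
1: successors {2}; []<>q | []q there: 2:T. ✓
2: successors {5}; []<>q | []q there: 5:F. ✗
5: successors {7}; []<>q | []q there: 7:F. ✗
7: successors {8}; []<>q | []q there: 8:F. ✗
8: successors {8}; []<>q | []q there: 8:F. ✗
— 1 world.
For []~<><>(~q | p):
1: successors {2}; ~<><>(~q | p) there: 2:F. ✗
2: successors {5}; ~<><>(~q | p) there: 5:F. ✗
5: successors {7}; ~<><>(~q | p) there: 7:F. ✗
7: successors {8}; ~<><>(~q | p) there: 8:F. ✗
8: successors {8}; ~<><>(~q | p) there: 8:F. ✗
— 0 worlds.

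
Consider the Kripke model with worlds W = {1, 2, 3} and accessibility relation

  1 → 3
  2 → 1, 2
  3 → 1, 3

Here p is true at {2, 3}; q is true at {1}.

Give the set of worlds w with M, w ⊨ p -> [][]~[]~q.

{1}

1: p is F, [][]~[]~q is F. ✓
2: p is T, [][]~[]~q is F. ✗
3: p is T, [][]~[]~q is F. ✗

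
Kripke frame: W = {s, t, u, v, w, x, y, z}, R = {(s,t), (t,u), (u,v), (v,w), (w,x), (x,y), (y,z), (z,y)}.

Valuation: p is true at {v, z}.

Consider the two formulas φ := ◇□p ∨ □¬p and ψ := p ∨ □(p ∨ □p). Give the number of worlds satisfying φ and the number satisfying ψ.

6 and 6

For ◇□p ∨ □¬p:
s: ◇□p is F, □¬p is T. ✓
t: ◇□p is T, □¬p is T. ✓
u: ◇□p is F, □¬p is F. ✗
v: ◇□p is F, □¬p is T. ✓
w: ◇□p is F, □¬p is T. ✓
x: ◇□p is T, □¬p is T. ✓
y: ◇□p is F, □¬p is F. ✗
z: ◇□p is T, □¬p is T. ✓
— 6 worlds.
For p ∨ □(p ∨ □p):
s: p is F, □(p ∨ □p) is F. ✗
t: p is F, □(p ∨ □p) is T. ✓
u: p is F, □(p ∨ □p) is T. ✓
v: p is T, □(p ∨ □p) is F. ✓
w: p is F, □(p ∨ □p) is F. ✗
x: p is F, □(p ∨ □p) is T. ✓
y: p is F, □(p ∨ □p) is T. ✓
z: p is T, □(p ∨ □p) is T. ✓
— 6 worlds.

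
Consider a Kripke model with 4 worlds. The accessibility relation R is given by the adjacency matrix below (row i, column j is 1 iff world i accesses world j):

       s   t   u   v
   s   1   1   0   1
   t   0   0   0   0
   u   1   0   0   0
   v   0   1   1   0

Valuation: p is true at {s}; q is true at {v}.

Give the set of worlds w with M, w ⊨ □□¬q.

s: successors {s, t, v}; □¬q there: s:F, t:T, v:T. ✗
t: no successors, so □□¬q holds vacuously. ✓
u: successors {s}; □¬q there: s:F. ✗
v: successors {t, u}; □¬q there: t:T, u:T. ✓

{t, v}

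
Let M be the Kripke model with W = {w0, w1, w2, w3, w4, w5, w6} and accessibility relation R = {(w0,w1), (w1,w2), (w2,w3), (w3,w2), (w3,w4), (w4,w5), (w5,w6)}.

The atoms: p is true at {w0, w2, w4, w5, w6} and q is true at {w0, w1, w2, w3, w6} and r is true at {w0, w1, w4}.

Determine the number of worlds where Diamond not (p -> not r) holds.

1

w0: successors {w1}; not (p -> not r) there: w1:F. ✗
w1: successors {w2}; not (p -> not r) there: w2:F. ✗
w2: successors {w3}; not (p -> not r) there: w3:F. ✗
w3: successors {w2, w4}; not (p -> not r) there: w2:F, w4:T. ✓
w4: successors {w5}; not (p -> not r) there: w5:F. ✗
w5: successors {w6}; not (p -> not r) there: w6:F. ✗
w6: no successors, so Diamond not (p -> not r) fails. ✗
Satisfying worlds: {w3}.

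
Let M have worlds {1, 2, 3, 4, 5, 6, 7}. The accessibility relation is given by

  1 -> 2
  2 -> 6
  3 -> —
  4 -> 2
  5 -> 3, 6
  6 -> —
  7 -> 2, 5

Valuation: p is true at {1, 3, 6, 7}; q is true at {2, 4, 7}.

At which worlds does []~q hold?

1: successors {2}; ~q there: 2:F. ✗
2: successors {6}; ~q there: 6:T. ✓
3: no successors, so []~q holds vacuously. ✓
4: successors {2}; ~q there: 2:F. ✗
5: successors {3, 6}; ~q there: 3:T, 6:T. ✓
6: no successors, so []~q holds vacuously. ✓
7: successors {2, 5}; ~q there: 2:F, 5:T. ✗

{2, 3, 5, 6}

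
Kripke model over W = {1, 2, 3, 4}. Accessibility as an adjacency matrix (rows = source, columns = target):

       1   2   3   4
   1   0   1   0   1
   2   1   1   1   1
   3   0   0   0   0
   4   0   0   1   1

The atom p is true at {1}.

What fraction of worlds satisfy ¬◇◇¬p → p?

3/4

1: ¬◇◇¬p is F, p is T. ✓
2: ¬◇◇¬p is F, p is F. ✓
3: ¬◇◇¬p is T, p is F. ✗
4: ¬◇◇¬p is F, p is F. ✓
That's 3 of 4 worlds, so 3/4.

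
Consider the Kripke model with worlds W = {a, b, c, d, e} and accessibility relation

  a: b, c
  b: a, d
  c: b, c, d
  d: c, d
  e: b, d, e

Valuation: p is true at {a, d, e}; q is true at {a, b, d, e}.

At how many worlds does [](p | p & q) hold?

a: successors {b, c}; p | p & q there: b:F, c:F. ✗
b: successors {a, d}; p | p & q there: a:T, d:T. ✓
c: successors {b, c, d}; p | p & q there: b:F, c:F, d:T. ✗
d: successors {c, d}; p | p & q there: c:F, d:T. ✗
e: successors {b, d, e}; p | p & q there: b:F, d:T, e:T. ✗
Satisfying worlds: {b}.

1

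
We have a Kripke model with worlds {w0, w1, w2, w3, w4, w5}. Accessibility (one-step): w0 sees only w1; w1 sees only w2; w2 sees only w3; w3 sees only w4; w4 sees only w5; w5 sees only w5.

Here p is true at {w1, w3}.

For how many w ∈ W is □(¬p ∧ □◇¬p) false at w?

2

w0: successors {w1}; ¬p ∧ □◇¬p there: w1:F. ✗
w1: successors {w2}; ¬p ∧ □◇¬p there: w2:T. ✓
w2: successors {w3}; ¬p ∧ □◇¬p there: w3:F. ✗
w3: successors {w4}; ¬p ∧ □◇¬p there: w4:T. ✓
w4: successors {w5}; ¬p ∧ □◇¬p there: w5:T. ✓
w5: successors {w5}; ¬p ∧ □◇¬p there: w5:T. ✓
Satisfying worlds: {w1, w3, w4, w5}.
So □(¬p ∧ □◇¬p) fails at the other 2 worlds.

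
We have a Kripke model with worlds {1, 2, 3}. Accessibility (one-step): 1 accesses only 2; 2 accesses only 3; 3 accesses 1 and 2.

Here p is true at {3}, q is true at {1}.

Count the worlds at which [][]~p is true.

1: successors {2}; []~p there: 2:F. ✗
2: successors {3}; []~p there: 3:T. ✓
3: successors {1, 2}; []~p there: 1:T, 2:F. ✗
Satisfying worlds: {2}.

1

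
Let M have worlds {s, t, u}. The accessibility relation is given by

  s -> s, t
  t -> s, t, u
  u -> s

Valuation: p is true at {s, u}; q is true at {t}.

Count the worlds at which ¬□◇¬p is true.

1

s: □◇¬p is T. ✗
t: □◇¬p is F. ✓
u: □◇¬p is T. ✗
Satisfying worlds: {t}.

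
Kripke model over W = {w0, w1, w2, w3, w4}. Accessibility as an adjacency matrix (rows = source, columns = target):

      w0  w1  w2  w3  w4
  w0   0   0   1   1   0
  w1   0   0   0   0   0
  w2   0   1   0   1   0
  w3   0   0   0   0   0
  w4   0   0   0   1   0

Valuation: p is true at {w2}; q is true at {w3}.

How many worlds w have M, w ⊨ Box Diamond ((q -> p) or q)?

2

w0: successors {w2, w3}; Diamond ((q -> p) or q) there: w2:T, w3:F. ✗
w1: no successors, so Box Diamond ((q -> p) or q) holds vacuously. ✓
w2: successors {w1, w3}; Diamond ((q -> p) or q) there: w1:F, w3:F. ✗
w3: no successors, so Box Diamond ((q -> p) or q) holds vacuously. ✓
w4: successors {w3}; Diamond ((q -> p) or q) there: w3:F. ✗
Satisfying worlds: {w1, w3}.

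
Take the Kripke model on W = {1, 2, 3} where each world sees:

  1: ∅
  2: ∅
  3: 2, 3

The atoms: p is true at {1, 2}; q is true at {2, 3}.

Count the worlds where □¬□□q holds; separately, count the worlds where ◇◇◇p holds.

For □¬□□q:
1: no successors, so □¬□□q holds vacuously. ✓
2: no successors, so □¬□□q holds vacuously. ✓
3: successors {2, 3}; ¬□□q there: 2:F, 3:F. ✗
— 2 worlds.
For ◇◇◇p:
1: no successors, so ◇◇◇p fails. ✗
2: no successors, so ◇◇◇p fails. ✗
3: successors {2, 3}; ◇◇p there: 2:F, 3:T. ✓
— 1 world.

2 and 1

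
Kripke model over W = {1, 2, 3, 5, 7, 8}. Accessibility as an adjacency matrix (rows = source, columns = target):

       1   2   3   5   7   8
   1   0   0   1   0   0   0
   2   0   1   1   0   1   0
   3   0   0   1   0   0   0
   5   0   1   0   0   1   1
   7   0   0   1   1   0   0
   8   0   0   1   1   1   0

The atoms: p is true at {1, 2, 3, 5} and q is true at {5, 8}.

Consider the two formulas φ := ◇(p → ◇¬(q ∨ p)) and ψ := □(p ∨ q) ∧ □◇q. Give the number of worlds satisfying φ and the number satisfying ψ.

For ◇(p → ◇¬(q ∨ p)):
1: successors {3}; p → ◇¬(q ∨ p) there: 3:F. ✗
2: successors {2, 3, 7}; p → ◇¬(q ∨ p) there: 2:T, 3:F, 7:T. ✓
3: successors {3}; p → ◇¬(q ∨ p) there: 3:F. ✗
5: successors {2, 7, 8}; p → ◇¬(q ∨ p) there: 2:T, 7:T, 8:T. ✓
7: successors {3, 5}; p → ◇¬(q ∨ p) there: 3:F, 5:T. ✓
8: successors {3, 5, 7}; p → ◇¬(q ∨ p) there: 3:F, 5:T, 7:T. ✓
— 4 worlds.
For □(p ∨ q) ∧ □◇q:
1: □(p ∨ q) is T, □◇q is F. ✗
2: □(p ∨ q) is F, □◇q is F. ✗
3: □(p ∨ q) is T, □◇q is F. ✗
5: □(p ∨ q) is F, □◇q is F. ✗
7: □(p ∨ q) is T, □◇q is F. ✗
8: □(p ∨ q) is F, □◇q is F. ✗
— 0 worlds.

4 and 0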